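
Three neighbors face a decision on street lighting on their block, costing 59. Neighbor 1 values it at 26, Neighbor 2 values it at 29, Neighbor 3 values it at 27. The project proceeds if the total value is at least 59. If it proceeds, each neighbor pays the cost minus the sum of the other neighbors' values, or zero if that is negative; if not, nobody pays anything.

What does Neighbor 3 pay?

Total value 82 ≥ cost 59, so the project is built.
The other neighbors' values sum to 55.
Cost minus that sum is 59 - 55 = 4.

4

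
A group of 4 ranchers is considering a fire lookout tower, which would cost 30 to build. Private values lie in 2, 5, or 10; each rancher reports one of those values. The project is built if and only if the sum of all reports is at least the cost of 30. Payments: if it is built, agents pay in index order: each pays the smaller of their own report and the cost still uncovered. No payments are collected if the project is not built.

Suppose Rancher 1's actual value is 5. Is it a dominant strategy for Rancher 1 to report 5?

Consider the case where Rancher 2 reports 10, Rancher 3 reports 10 and Rancher 4 reports 10.
Truthful report 5: project built, pays 5, utility 5 - 5 = 0.
Report 2 instead: project built, pays 2, utility 5 - 2 = 3.
Since 3 > 0, reporting 2 is strictly better here, so truthful reporting is not dominant.

No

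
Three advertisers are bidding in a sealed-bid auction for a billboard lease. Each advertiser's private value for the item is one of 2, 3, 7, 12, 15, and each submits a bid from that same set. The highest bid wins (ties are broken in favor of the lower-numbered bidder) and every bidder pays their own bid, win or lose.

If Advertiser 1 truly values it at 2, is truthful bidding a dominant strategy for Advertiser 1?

No

Consider the case where Advertiser 2 bids 2 and Advertiser 3 bids 3.
Truthful bid 2: loses but pays 2, utility -2.
Bid 3 instead: wins, pays 3, utility 2 - 3 = -1.
Since -1 > -2, bidding 3 is strictly better here, so truthful bidding is not dominant.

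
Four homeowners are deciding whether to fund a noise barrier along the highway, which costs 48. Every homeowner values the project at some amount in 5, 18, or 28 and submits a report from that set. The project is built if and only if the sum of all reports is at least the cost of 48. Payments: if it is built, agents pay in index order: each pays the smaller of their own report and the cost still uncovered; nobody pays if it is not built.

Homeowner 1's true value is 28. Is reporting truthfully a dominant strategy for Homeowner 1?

Consider the case where Homeowner 2 reports 5, Homeowner 3 reports 5 and Homeowner 4 reports 28.
Truthful report 28: project built, pays 28, utility 28 - 28 = 0.
Report 18 instead: project built, pays 18, utility 28 - 18 = 10.
Since 10 > 0, reporting 18 is strictly better here, so truthful reporting is not dominant.

No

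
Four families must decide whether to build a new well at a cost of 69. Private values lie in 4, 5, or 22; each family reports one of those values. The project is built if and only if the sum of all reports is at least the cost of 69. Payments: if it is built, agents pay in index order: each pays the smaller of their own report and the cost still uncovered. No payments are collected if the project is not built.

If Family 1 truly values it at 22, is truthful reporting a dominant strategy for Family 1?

Consider the case where Family 2 reports 22, Family 3 reports 22 and Family 4 reports 22.
Truthful report 22: project built, pays 22, utility 22 - 22 = 0.
Report 4 instead: project built, pays 4, utility 22 - 4 = 18.
Since 18 > 0, reporting 4 is strictly better here, so truthful reporting is not dominant.

No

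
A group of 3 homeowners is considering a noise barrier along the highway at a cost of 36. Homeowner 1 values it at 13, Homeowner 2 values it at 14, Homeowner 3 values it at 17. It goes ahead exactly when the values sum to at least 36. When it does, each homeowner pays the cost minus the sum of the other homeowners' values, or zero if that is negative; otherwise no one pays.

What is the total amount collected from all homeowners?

20

Total value 44 ≥ cost 36, so it is built.
Homeowner 1: others sum to 31; max(0, 36 - 31) = 5.
Homeowner 2: others sum to 30; max(0, 36 - 30) = 6.
Homeowner 3: others sum to 27; max(0, 36 - 27) = 9.
Total collected = 5 + 6 + 9 = 20.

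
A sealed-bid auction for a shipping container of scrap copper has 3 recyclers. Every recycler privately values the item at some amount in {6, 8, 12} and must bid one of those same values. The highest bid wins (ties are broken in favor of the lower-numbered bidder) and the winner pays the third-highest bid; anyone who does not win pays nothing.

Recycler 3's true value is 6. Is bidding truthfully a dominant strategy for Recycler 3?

Yes

Check each profile of the others' bids and compare truth against every alternative bid.
Others bid (6, 6): truth gives 0, best alternative gives 0.
Others bid (6, 8): truth gives 0, best alternative gives 0.
Others bid (6, 12): truth gives 0, best alternative gives 0.
Others bid (8, 6): truth gives 0, best alternative gives 0.
Others bid (8, 8): truth gives 0, best alternative gives 0.
Others bid (8, 12): truth gives 0, best alternative gives 0.
(Remaining 3 profiles checked similarly; truth is weakly best in each.)
In every case the truthful bid is at least as good as any alternative, so it is a dominant strategy.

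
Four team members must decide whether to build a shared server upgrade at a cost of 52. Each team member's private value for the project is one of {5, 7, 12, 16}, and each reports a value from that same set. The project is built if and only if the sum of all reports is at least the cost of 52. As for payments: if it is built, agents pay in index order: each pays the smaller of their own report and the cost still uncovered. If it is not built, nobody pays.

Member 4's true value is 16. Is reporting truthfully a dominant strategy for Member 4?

Check each profile of the others' reports and compare truth against every alternative report.
Others report (7, 16, 16): truth gives 3, best alternative gives 0.
Others report (16, 7, 16): truth gives 3, best alternative gives 0.
Others report (16, 16, 7): truth gives 3, best alternative gives 0.
Others report (5, 16, 16): truth gives 1, best alternative gives 0.
Others report (16, 5, 16): truth gives 1, best alternative gives 0.
Others report (16, 16, 5): truth gives 1, best alternative gives 0.
(Remaining 58 profiles checked similarly; truth is weakly best in each.)
In every case the truthful report is at least as good as any alternative, so it is a dominant strategy.

Yes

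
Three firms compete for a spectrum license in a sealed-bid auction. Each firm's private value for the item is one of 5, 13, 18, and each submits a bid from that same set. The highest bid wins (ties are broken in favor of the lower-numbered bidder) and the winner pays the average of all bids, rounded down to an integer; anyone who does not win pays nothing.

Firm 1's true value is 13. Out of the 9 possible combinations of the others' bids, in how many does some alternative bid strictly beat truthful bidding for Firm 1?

Others bid (5, 5): truth gives 6; bid 5 gives 8 > 6. Violating.
Others bid (5, 13): truth gives 3; no alternative beats it.
Others bid (5, 18): truth gives 0; no alternative beats it.
(Checking all 9 profiles: 1 has a profitable deviation, 8 do not.)

1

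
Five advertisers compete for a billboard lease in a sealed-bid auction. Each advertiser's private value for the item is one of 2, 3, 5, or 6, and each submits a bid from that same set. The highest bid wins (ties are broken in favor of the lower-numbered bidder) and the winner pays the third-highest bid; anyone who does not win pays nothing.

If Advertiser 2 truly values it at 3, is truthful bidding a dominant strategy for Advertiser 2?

Consider the case where Advertiser 1 bids 2, Advertiser 3 bids 2, Advertiser 4 bids 2 and Advertiser 5 bids 5.
Truthful bid 3: loses, pays 0, utility 0.
Bid 5 instead: wins, pays 2, utility 3 - 2 = 1.
Since 1 > 0, bidding 5 is strictly better here, so truthful bidding is not dominant.

No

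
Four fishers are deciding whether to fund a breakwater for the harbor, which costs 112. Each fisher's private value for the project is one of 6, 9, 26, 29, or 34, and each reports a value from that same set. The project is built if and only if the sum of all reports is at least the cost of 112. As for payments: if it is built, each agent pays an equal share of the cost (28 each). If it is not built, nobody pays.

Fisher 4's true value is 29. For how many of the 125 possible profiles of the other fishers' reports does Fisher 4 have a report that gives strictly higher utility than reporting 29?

Others report (26, 26, 26): truth gives 0; report 34 gives 1 > 0. Violating.
Others report (26, 26, 29): truth gives 0; report 34 gives 1 > 0. Violating.
Others report (26, 29, 26): truth gives 0; report 34 gives 1 > 0. Violating.
Others report (29, 26, 26): truth gives 0; report 34 gives 1 > 0. Violating.
Others report (6, 6, 6): truth gives 0; no alternative beats it.
Others report (6, 6, 9): truth gives 0; no alternative beats it.
(Checking all 125 profiles: 4 have a profitable deviation, 121 do not.)

4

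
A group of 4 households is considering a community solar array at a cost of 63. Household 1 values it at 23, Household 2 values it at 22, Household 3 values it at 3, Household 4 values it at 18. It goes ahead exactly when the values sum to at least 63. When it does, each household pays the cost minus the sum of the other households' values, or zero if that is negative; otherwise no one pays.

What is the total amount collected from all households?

54

Total value 66 ≥ cost 63, so it is built.
Household 1: others sum to 43; max(0, 63 - 43) = 20.
Household 2: others sum to 44; max(0, 63 - 44) = 19.
Household 3: others sum to 63; max(0, 63 - 63) = 0.
Household 4: others sum to 48; max(0, 63 - 48) = 15.
Total collected = 20 + 19 + 0 + 15 = 54.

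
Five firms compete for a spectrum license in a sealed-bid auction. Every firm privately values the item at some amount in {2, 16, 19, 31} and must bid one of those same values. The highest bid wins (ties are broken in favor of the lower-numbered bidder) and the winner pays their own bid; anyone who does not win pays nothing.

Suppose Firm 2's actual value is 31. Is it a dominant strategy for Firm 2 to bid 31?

Consider the case where Firm 1 bids 2, Firm 3 bids 2, Firm 4 bids 2 and Firm 5 bids 2.
Truthful bid 31: wins, pays 31, utility 31 - 31 = 0.
Bid 16 instead: wins, pays 16, utility 31 - 16 = 15.
Since 15 > 0, bidding 16 is strictly better here, so truthful bidding is not dominant.

No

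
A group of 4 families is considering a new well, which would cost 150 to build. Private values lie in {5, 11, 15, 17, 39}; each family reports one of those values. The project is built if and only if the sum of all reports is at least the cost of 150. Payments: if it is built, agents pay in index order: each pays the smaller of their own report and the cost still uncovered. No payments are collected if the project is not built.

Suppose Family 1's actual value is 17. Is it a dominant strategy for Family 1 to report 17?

Yes

Check each profile of the others' reports and compare truth against every alternative report.
Others report (5, 5, 5): truth gives 0, best alternative gives 0.
Others report (5, 5, 11): truth gives 0, best alternative gives 0.
Others report (5, 5, 15): truth gives 0, best alternative gives 0.
Others report (5, 5, 17): truth gives 0, best alternative gives 0.
Others report (5, 5, 39): truth gives 0, best alternative gives 0.
Others report (5, 11, 5): truth gives 0, best alternative gives 0.
(Remaining 119 profiles checked similarly; truth is weakly best in each.)
In every case the truthful report is at least as good as any alternative, so it is a dominant strategy.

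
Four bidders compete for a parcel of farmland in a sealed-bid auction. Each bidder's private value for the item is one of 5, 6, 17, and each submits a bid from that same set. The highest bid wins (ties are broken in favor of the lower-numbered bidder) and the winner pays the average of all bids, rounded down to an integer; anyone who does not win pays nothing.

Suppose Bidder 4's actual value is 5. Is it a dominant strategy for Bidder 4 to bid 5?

Check each profile of the others' bids and compare truth against every alternative bid.
Others bid (5, 5, 5): truth gives 0, best alternative gives 0.
Others bid (5, 5, 6): truth gives 0, best alternative gives 0.
Others bid (5, 5, 17): truth gives 0, best alternative gives 0.
Others bid (5, 6, 5): truth gives 0, best alternative gives 0.
Others bid (5, 6, 6): truth gives 0, best alternative gives 0.
Others bid (5, 6, 17): truth gives 0, best alternative gives 0.
(Remaining 21 profiles checked similarly; truth is weakly best in each.)
In every case the truthful bid is at least as good as any alternative, so it is a dominant strategy.

Yes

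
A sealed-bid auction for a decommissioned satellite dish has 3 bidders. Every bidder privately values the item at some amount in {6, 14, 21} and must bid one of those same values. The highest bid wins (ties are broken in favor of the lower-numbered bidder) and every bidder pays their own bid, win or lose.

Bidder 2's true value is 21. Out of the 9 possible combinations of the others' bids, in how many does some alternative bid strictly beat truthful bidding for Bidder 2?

5

Others bid (6, 6): truth gives 0; bid 14 gives 7 > 0. Violating.
Others bid (6, 14): truth gives 0; bid 14 gives 7 > 0. Violating.
Others bid (21, 6): truth gives -21; bid 6 gives -6 > -21. Violating.
Others bid (21, 14): truth gives -21; bid 6 gives -6 > -21. Violating.
Others bid (6, 21): truth gives 0; no alternative beats it.
Others bid (14, 6): truth gives 0; no alternative beats it.
(Checking all 9 profiles: 5 have a profitable deviation, 4 do not.)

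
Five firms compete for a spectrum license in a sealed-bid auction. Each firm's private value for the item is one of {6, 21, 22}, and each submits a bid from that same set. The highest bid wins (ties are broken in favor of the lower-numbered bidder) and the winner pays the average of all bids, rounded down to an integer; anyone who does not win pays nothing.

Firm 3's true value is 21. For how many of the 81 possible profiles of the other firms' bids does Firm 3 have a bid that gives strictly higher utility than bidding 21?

28

Others bid (6, 6, 6, 22): truth gives 0; bid 22 gives 9 > 0. Violating.
Others bid (6, 6, 21, 22): truth gives 0; bid 22 gives 6 > 0. Violating.
Others bid (6, 6, 22, 6): truth gives 0; bid 22 gives 9 > 0. Violating.
Others bid (6, 6, 22, 21): truth gives 0; bid 22 gives 6 > 0. Violating.
Others bid (6, 6, 6, 6): truth gives 12; no alternative beats it.
Others bid (6, 6, 6, 21): truth gives 9; no alternative beats it.
(Checking all 81 profiles: 28 have a profitable deviation, 53 do not.)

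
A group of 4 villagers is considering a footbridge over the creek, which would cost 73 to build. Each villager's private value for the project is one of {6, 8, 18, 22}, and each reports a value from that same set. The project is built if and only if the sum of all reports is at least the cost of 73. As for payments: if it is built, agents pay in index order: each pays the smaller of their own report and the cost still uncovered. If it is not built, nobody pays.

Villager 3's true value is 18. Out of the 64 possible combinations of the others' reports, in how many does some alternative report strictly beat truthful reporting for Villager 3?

Others report (22, 22, 22): truth gives 0; report 8 gives 10 > 0. Violating.
Others report (6, 6, 6): truth gives 0; no alternative beats it.
Others report (6, 6, 8): truth gives 0; no alternative beats it.
(Checking all 64 profiles: 1 has a profitable deviation, 63 do not.)

1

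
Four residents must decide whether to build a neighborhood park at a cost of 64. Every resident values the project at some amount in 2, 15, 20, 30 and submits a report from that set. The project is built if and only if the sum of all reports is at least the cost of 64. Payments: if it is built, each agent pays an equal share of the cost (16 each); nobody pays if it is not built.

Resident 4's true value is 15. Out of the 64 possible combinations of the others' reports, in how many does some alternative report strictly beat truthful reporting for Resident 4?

16

Others report (2, 20, 30): truth gives -1; report 2 gives 0 > -1. Violating.
Others report (2, 30, 20): truth gives -1; report 2 gives 0 > -1. Violating.
Others report (15, 15, 20): truth gives -1; report 2 gives 0 > -1. Violating.
Others report (15, 15, 30): truth gives -1; report 2 gives 0 > -1. Violating.
Others report (2, 2, 2): truth gives 0; no alternative beats it.
Others report (2, 2, 15): truth gives 0; no alternative beats it.
(Checking all 64 profiles: 16 have a profitable deviation, 48 do not.)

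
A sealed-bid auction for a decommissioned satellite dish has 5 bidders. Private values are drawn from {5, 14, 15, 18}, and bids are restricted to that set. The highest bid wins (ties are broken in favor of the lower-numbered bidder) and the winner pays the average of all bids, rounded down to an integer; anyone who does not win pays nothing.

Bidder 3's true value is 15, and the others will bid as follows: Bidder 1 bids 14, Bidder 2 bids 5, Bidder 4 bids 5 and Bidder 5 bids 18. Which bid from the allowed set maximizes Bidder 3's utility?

18

Bid 5: loses, pays 0, utility 0.
Bid 14: loses, pays 0, utility 0.
Bid 15: loses, pays 0, utility 0.
Bid 18: wins, pays 12, utility 15 - 12 = 3.
The best choice is 18 with utility 3.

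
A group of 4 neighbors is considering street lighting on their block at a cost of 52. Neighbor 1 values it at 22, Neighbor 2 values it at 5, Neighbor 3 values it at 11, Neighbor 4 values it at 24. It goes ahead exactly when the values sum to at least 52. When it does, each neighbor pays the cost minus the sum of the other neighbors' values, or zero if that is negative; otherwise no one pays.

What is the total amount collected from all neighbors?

Total value 62 ≥ cost 52, so it is built.
Neighbor 1: others sum to 40; max(0, 52 - 40) = 12.
Neighbor 2: others sum to 57; max(0, 52 - 57) = 0.
Neighbor 3: others sum to 51; max(0, 52 - 51) = 1.
Neighbor 4: others sum to 38; max(0, 52 - 38) = 14.
Total collected = 12 + 0 + 1 + 14 = 27.

27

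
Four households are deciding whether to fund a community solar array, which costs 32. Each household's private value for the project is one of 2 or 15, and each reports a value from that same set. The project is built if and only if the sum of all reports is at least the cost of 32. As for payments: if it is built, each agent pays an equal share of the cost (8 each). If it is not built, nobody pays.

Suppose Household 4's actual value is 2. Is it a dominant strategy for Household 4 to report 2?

Check each profile of the others' reports and compare truth against every alternative report.
Others report (2, 2, 15): truth gives 0, best alternative gives -6.
Others report (2, 15, 2): truth gives 0, best alternative gives -6.
Others report (15, 2, 2): truth gives 0, best alternative gives -6.
Others report (2, 15, 15): truth gives -6, best alternative gives -6.
Others report (15, 2, 15): truth gives -6, best alternative gives -6.
Others report (15, 15, 2): truth gives -6, best alternative gives -6.
(Remaining 2 profiles checked similarly; truth is weakly best in each.)
In every case the truthful report is at least as good as any alternative, so it is a dominant strategy.

Yes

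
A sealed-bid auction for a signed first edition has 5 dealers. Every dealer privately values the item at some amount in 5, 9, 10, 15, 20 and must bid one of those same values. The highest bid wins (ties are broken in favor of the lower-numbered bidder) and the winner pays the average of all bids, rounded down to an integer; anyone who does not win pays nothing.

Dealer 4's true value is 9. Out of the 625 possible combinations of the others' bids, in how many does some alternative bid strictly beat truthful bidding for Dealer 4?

Others bid (5, 5, 5, 10): truth gives 0; bid 10 gives 2 > 0. Violating.
Others bid (5, 5, 9, 5): truth gives 0; bid 10 gives 3 > 0. Violating.
Others bid (5, 5, 9, 9): truth gives 0; bid 10 gives 2 > 0. Violating.
Others bid (5, 5, 9, 10): truth gives 0; bid 10 gives 2 > 0. Violating.
Others bid (5, 5, 5, 5): truth gives 4; no alternative beats it.
Others bid (5, 5, 5, 9): truth gives 3; no alternative beats it.
(Checking all 625 profiles: 32 have a profitable deviation, 593 do not.)

32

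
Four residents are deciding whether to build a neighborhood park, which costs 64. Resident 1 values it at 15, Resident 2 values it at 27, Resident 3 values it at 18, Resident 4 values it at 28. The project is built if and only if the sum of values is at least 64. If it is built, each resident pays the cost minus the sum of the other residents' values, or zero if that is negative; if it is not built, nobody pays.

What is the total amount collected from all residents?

Total value 88 ≥ cost 64, so it is built.
Resident 1: others sum to 73; max(0, 64 - 73) = 0.
Resident 2: others sum to 61; max(0, 64 - 61) = 3.
Resident 3: others sum to 70; max(0, 64 - 70) = 0.
Resident 4: others sum to 60; max(0, 64 - 60) = 4.
Total collected = 0 + 3 + 0 + 4 = 7.

7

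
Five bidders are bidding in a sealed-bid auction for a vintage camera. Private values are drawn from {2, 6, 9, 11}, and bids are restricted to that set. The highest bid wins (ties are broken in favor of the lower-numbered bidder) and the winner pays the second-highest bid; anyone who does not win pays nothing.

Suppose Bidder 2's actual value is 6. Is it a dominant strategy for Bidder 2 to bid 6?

Check each profile of the others' bids and compare truth against every alternative bid.
Others bid (2, 2, 2, 2): truth gives 4, best alternative gives 4.
Others bid (2, 2, 2, 6): truth gives 0, best alternative gives 0.
Others bid (2, 2, 2, 9): truth gives 0, best alternative gives 0.
Others bid (2, 2, 2, 11): truth gives 0, best alternative gives 0.
Others bid (2, 2, 6, 2): truth gives 0, best alternative gives 0.
Others bid (2, 2, 6, 6): truth gives 0, best alternative gives 0.
(Remaining 250 profiles checked similarly; truth is weakly best in each.)
In every case the truthful bid is at least as good as any alternative, so it is a dominant strategy.

Yes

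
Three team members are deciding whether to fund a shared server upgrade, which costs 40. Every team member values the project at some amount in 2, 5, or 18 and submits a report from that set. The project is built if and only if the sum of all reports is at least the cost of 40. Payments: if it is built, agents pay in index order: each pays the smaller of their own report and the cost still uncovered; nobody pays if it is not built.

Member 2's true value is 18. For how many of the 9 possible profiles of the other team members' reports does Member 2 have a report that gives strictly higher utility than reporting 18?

1

Others report (18, 18): truth gives 0; report 5 gives 13 > 0. Violating.
Others report (2, 2): truth gives 0; no alternative beats it.
Others report (2, 5): truth gives 0; no alternative beats it.
(Checking all 9 profiles: 1 has a profitable deviation, 8 do not.)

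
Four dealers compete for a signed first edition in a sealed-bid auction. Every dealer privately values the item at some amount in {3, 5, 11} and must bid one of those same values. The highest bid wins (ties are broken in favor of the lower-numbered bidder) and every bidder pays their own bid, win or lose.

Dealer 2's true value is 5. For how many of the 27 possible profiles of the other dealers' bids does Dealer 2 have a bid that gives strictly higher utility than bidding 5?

Others bid (3, 3, 11): truth gives -5; bid 3 gives -3 > -5. Violating.
Others bid (3, 5, 11): truth gives -5; bid 3 gives -3 > -5. Violating.
Others bid (3, 11, 3): truth gives -5; bid 3 gives -3 > -5. Violating.
Others bid (3, 11, 5): truth gives -5; bid 3 gives -3 > -5. Violating.
Others bid (3, 3, 3): truth gives 0; no alternative beats it.
Others bid (3, 3, 5): truth gives 0; no alternative beats it.
(Checking all 27 profiles: 23 have a profitable deviation, 4 do not.)

23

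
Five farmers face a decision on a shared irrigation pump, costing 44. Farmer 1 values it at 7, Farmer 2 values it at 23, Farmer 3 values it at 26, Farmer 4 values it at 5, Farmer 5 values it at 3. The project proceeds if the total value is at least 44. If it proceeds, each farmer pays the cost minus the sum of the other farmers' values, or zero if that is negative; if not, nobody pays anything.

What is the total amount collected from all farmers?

Total value 64 ≥ cost 44, so it is built.
Farmer 1: others sum to 57; max(0, 44 - 57) = 0.
Farmer 2: others sum to 41; max(0, 44 - 41) = 3.
Farmer 3: others sum to 38; max(0, 44 - 38) = 6.
Farmer 4: others sum to 59; max(0, 44 - 59) = 0.
Farmer 5: others sum to 61; max(0, 44 - 61) = 0.
Total collected = 0 + 3 + 6 + 0 + 0 = 9.

9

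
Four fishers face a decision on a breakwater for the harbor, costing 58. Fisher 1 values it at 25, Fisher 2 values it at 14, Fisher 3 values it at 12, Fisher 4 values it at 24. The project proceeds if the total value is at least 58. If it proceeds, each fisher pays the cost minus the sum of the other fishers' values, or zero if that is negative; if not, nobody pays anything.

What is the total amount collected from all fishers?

15

Total value 75 ≥ cost 58, so it is built.
Fisher 1: others sum to 50; max(0, 58 - 50) = 8.
Fisher 2: others sum to 61; max(0, 58 - 61) = 0.
Fisher 3: others sum to 63; max(0, 58 - 63) = 0.
Fisher 4: others sum to 51; max(0, 58 - 51) = 7.
Total collected = 8 + 0 + 0 + 7 = 15.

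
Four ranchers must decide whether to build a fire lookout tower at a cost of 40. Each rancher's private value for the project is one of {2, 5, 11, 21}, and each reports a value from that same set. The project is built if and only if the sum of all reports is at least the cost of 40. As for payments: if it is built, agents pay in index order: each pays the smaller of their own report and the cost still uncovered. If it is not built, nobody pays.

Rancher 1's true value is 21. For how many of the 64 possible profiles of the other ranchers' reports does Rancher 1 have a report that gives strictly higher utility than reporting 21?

29

Others report (2, 11, 21): truth gives 0; report 11 gives 10 > 0. Violating.
Others report (2, 21, 11): truth gives 0; report 11 gives 10 > 0. Violating.
Others report (2, 21, 21): truth gives 0; report 2 gives 19 > 0. Violating.
Others report (5, 5, 21): truth gives 0; report 11 gives 10 > 0. Violating.
Others report (2, 2, 2): truth gives 0; no alternative beats it.
Others report (2, 2, 5): truth gives 0; no alternative beats it.
(Checking all 64 profiles: 29 have a profitable deviation, 35 do not.)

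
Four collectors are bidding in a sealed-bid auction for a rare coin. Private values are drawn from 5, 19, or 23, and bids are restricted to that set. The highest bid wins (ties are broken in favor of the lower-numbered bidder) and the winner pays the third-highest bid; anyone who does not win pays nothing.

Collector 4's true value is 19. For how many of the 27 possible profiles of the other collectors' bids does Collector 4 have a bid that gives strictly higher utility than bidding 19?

3

Others bid (5, 5, 19): truth gives 0; bid 23 gives 14 > 0. Violating.
Others bid (5, 19, 5): truth gives 0; bid 23 gives 14 > 0. Violating.
Others bid (19, 5, 5): truth gives 0; bid 23 gives 14 > 0. Violating.
Others bid (5, 5, 5): truth gives 14; no alternative beats it.
Others bid (5, 5, 23): truth gives 0; no alternative beats it.
(Checking all 27 profiles: 3 have a profitable deviation, 24 do not.)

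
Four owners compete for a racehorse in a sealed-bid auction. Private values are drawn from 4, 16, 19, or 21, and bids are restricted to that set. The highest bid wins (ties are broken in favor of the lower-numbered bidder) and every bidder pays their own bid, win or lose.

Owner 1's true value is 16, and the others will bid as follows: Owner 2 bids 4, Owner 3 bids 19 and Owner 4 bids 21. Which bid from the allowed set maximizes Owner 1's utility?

4

Bid 4: loses but pays 4, utility -4.
Bid 16: loses but pays 16, utility -16.
Bid 19: loses but pays 19, utility -19.
Bid 21: wins, pays 21, utility 16 - 21 = -5.
The best choice is 4 with utility -4.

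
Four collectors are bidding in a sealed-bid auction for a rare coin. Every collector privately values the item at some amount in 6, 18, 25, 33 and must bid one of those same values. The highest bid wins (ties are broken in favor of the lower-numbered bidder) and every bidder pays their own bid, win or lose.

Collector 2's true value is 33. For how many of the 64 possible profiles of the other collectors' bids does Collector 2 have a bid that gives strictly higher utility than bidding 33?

Others bid (6, 6, 6): truth gives 0; bid 18 gives 15 > 0. Violating.
Others bid (6, 6, 18): truth gives 0; bid 18 gives 15 > 0. Violating.
Others bid (6, 6, 25): truth gives 0; bid 25 gives 8 > 0. Violating.
Others bid (6, 18, 6): truth gives 0; bid 18 gives 15 > 0. Violating.
Others bid (6, 6, 33): truth gives 0; no alternative beats it.
Others bid (6, 18, 33): truth gives 0; no alternative beats it.
(Checking all 64 profiles: 34 have a profitable deviation, 30 do not.)

34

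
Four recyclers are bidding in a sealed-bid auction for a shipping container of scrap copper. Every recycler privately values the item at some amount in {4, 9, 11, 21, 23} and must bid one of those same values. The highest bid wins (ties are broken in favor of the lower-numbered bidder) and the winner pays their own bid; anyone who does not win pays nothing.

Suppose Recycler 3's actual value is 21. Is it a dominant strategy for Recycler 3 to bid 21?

No

Consider the case where Recycler 1 bids 4, Recycler 2 bids 4 and Recycler 4 bids 4.
Truthful bid 21: wins, pays 21, utility 21 - 21 = 0.
Bid 9 instead: wins, pays 9, utility 21 - 9 = 12.
Since 12 > 0, bidding 9 is strictly better here, so truthful bidding is not dominant.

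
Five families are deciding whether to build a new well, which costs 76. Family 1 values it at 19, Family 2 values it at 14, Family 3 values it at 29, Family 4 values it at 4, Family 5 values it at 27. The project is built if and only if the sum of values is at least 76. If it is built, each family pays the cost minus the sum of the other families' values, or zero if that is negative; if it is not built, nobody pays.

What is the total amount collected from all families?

24

Total value 93 ≥ cost 76, so it is built.
Family 1: others sum to 74; max(0, 76 - 74) = 2.
Family 2: others sum to 79; max(0, 76 - 79) = 0.
Family 3: others sum to 64; max(0, 76 - 64) = 12.
Family 4: others sum to 89; max(0, 76 - 89) = 0.
Family 5: others sum to 66; max(0, 76 - 66) = 10.
Total collected = 2 + 0 + 12 + 0 + 10 = 24.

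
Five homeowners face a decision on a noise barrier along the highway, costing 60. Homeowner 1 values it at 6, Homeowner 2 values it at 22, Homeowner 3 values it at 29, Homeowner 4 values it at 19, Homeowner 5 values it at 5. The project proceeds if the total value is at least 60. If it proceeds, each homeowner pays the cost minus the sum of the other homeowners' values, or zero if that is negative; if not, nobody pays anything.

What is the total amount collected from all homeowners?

Total value 81 ≥ cost 60, so it is built.
Homeowner 1: others sum to 75; max(0, 60 - 75) = 0.
Homeowner 2: others sum to 59; max(0, 60 - 59) = 1.
Homeowner 3: others sum to 52; max(0, 60 - 52) = 8.
Homeowner 4: others sum to 62; max(0, 60 - 62) = 0.
Homeowner 5: others sum to 76; max(0, 60 - 76) = 0.
Total collected = 0 + 1 + 8 + 0 + 0 = 9.

9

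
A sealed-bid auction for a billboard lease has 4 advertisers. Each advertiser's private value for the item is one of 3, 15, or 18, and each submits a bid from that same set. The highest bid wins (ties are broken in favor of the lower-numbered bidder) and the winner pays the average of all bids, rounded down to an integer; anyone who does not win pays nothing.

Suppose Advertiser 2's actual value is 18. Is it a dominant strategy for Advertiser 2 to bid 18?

Yes

Check each profile of the others' bids and compare truth against every alternative bid.
Others bid (15, 3, 3): truth gives 9, best alternative gives 0.
Others bid (3, 3, 18): truth gives 8, best alternative gives 0.
Others bid (3, 18, 3): truth gives 8, best alternative gives 0.
Others bid (15, 3, 15): truth gives 6, best alternative gives 0.
Others bid (15, 15, 3): truth gives 6, best alternative gives 0.
Others bid (3, 15, 18): truth gives 5, best alternative gives 0.
(Remaining 21 profiles checked similarly; truth is weakly best in each.)
In every case the truthful bid is at least as good as any alternative, so it is a dominant strategy.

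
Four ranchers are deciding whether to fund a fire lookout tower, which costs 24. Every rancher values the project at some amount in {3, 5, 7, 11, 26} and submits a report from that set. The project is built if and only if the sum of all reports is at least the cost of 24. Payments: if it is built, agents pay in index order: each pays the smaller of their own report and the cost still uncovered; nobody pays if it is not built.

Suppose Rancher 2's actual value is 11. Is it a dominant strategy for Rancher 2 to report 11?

Consider the case where Rancher 1 reports 3, Rancher 3 reports 3 and Rancher 4 reports 11.
Truthful report 11: project built, pays 11, utility 11 - 11 = 0.
Report 7 instead: project built, pays 7, utility 11 - 7 = 4.
Since 4 > 0, reporting 7 is strictly better here, so truthful reporting is not dominant.

No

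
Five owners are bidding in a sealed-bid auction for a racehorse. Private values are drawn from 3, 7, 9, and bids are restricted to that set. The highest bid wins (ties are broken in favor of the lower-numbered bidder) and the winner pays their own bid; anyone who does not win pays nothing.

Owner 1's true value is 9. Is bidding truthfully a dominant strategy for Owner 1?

Consider the case where Owner 2 bids 3, Owner 3 bids 3, Owner 4 bids 3 and Owner 5 bids 3.
Truthful bid 9: wins, pays 9, utility 9 - 9 = 0.
Bid 3 instead: wins, pays 3, utility 9 - 3 = 6.
Since 6 > 0, bidding 3 is strictly better here, so truthful bidding is not dominant.

No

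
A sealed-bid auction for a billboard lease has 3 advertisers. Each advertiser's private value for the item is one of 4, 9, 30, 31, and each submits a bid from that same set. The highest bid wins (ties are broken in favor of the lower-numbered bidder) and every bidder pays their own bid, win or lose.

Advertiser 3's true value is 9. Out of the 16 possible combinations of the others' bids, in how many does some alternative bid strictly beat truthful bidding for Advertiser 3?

15

Others bid (4, 9): truth gives -9; bid 4 gives -4 > -9. Violating.
Others bid (4, 30): truth gives -9; bid 4 gives -4 > -9. Violating.
Others bid (4, 31): truth gives -9; bid 4 gives -4 > -9. Violating.
Others bid (9, 4): truth gives -9; bid 4 gives -4 > -9. Violating.
Others bid (4, 4): truth gives 0; no alternative beats it.
(Checking all 16 profiles: 15 have a profitable deviation, 1 does not.)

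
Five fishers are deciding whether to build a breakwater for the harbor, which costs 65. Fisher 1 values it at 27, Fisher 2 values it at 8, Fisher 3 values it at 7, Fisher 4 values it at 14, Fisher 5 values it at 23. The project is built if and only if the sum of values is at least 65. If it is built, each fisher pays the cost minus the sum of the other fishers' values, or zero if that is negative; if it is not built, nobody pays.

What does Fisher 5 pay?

Total value 79 ≥ cost 65, so the project is built.
The other fishers' values sum to 56.
Cost minus that sum is 65 - 56 = 9.

9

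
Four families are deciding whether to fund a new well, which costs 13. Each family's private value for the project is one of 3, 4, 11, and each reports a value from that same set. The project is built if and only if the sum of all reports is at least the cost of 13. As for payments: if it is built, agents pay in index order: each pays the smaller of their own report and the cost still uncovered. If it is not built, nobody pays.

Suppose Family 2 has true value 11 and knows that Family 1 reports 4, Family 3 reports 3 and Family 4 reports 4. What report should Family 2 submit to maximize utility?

Report 3: project built, pays 3, utility 11 - 3 = 8.
Report 4: project built, pays 4, utility 11 - 4 = 7.
Report 11: project built, pays 9, utility 11 - 9 = 2.
The best choice is 3 with utility 8.

3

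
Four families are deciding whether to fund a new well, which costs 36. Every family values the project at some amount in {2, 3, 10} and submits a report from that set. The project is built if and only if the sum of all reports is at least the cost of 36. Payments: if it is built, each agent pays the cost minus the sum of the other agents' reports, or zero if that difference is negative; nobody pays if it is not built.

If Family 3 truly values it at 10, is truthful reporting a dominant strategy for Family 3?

Yes

Check each profile of the others' reports and compare truth against every alternative report.
Others report (10, 10, 10): truth gives 4, best alternative gives 0.
Others report (2, 2, 2): truth gives 0, best alternative gives 0.
Others report (2, 2, 3): truth gives 0, best alternative gives 0.
Others report (2, 2, 10): truth gives 0, best alternative gives 0.
Others report (2, 3, 2): truth gives 0, best alternative gives 0.
Others report (2, 3, 3): truth gives 0, best alternative gives 0.
(Remaining 21 profiles checked similarly; truth is weakly best in each.)
In every case the truthful report is at least as good as any alternative, so it is a dominant strategy.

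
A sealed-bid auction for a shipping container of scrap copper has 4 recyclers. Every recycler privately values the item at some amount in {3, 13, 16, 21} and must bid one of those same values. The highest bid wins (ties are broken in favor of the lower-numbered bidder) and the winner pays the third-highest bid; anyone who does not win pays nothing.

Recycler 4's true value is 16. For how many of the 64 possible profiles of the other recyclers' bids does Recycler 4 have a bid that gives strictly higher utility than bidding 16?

Others bid (3, 3, 16): truth gives 0; bid 21 gives 13 > 0. Violating.
Others bid (3, 13, 16): truth gives 0; bid 21 gives 3 > 0. Violating.
Others bid (3, 16, 3): truth gives 0; bid 21 gives 13 > 0. Violating.
Others bid (3, 16, 13): truth gives 0; bid 21 gives 3 > 0. Violating.
Others bid (3, 3, 3): truth gives 13; no alternative beats it.
Others bid (3, 3, 13): truth gives 13; no alternative beats it.
(Checking all 64 profiles: 12 have a profitable deviation, 52 do not.)

12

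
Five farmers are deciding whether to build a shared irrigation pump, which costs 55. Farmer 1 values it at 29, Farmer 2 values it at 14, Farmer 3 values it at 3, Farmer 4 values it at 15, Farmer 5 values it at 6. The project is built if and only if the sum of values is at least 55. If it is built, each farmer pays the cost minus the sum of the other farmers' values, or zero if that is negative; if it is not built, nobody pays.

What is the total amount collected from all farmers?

Total value 67 ≥ cost 55, so it is built.
Farmer 1: others sum to 38; max(0, 55 - 38) = 17.
Farmer 2: others sum to 53; max(0, 55 - 53) = 2.
Farmer 3: others sum to 64; max(0, 55 - 64) = 0.
Farmer 4: others sum to 52; max(0, 55 - 52) = 3.
Farmer 5: others sum to 61; max(0, 55 - 61) = 0.
Total collected = 17 + 2 + 0 + 3 + 0 = 22.

22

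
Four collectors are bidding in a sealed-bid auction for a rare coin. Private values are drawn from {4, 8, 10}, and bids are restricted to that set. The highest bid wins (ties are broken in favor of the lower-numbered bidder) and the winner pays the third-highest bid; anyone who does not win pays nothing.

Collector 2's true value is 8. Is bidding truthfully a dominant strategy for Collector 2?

No

Consider the case where Collector 1 bids 4, Collector 3 bids 4 and Collector 4 bids 10.
Truthful bid 8: loses, pays 0, utility 0.
Bid 10 instead: wins, pays 4, utility 8 - 4 = 4.
Since 4 > 0, bidding 10 is strictly better here, so truthful bidding is not dominant.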